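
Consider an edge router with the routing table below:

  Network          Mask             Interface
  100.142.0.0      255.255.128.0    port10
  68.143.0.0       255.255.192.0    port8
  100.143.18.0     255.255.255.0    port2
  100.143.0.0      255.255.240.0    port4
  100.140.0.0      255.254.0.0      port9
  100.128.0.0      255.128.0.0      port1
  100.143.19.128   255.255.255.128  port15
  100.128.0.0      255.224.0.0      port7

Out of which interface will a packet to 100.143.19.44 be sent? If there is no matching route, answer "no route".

Routes whose prefix contains 100.143.19.44:
  100.128.0.0/9 (100.128.0.0 - 100.255.255.255) -> port1
  100.128.0.0/11 (100.128.0.0 - 100.159.255.255) -> port7
More-specific entries that do NOT match:
  100.143.19.128/25 (100.143.19.128 - 100.143.19.255) does not contain 100.143.19.44
  100.143.18.0/24 (100.143.18.0 - 100.143.18.255) does not contain 100.143.19.44
  100.143.0.0/20 (100.143.0.0 - 100.143.15.255) does not contain 100.143.19.44
  68.143.0.0/18 (68.143.0.0 - 68.143.63.255) does not contain 100.143.19.44
  100.142.0.0/17 (100.142.0.0 - 100.142.127.255) does not contain 100.143.19.44
  100.140.0.0/15 (100.140.0.0 - 100.141.255.255) does not contain 100.143.19.44
Longest matching prefix is /11 -> interface port7.

port7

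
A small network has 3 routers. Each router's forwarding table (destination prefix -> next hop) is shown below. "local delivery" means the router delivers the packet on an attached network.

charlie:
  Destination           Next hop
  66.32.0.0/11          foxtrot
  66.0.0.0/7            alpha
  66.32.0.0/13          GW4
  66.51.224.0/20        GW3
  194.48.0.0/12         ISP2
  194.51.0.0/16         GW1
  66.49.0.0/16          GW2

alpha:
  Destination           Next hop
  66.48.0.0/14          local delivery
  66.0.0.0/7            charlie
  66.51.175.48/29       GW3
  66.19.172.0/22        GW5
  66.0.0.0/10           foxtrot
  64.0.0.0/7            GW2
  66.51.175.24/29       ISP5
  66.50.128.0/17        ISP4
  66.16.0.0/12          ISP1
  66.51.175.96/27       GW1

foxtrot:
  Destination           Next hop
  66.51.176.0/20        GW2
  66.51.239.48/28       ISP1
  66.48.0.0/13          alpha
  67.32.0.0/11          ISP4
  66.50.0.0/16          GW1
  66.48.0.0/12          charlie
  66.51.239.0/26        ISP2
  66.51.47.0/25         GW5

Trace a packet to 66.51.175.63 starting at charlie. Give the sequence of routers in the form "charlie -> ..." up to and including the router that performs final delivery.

charlie -> foxtrot -> alpha

At charlie: longest match for 66.51.175.63 is 66.32.0.0/11 -> foxtrot
At foxtrot: longest match for 66.51.175.63 is 66.48.0.0/13 -> alpha
At alpha: longest match for 66.51.175.63 is 66.48.0.0/14 -> local delivery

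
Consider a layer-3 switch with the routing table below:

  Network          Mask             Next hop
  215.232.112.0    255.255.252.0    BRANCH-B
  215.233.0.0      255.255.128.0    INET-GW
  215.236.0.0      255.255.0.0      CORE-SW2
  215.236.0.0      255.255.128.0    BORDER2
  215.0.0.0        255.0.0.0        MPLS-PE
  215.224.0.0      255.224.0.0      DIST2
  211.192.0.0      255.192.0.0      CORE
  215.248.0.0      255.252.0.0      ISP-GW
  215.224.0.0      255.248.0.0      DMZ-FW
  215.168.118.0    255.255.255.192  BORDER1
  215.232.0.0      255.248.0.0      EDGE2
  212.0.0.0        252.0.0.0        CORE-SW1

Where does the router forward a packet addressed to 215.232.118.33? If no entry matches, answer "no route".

EDGE2

Routes whose prefix contains 215.232.118.33:
  212.0.0.0/6 (212.0.0.0 - 215.255.255.255) -> CORE-SW1
  215.0.0.0/8 (215.0.0.0 - 215.255.255.255) -> MPLS-PE
  215.224.0.0/11 (215.224.0.0 - 215.255.255.255) -> DIST2
  215.232.0.0/13 (215.232.0.0 - 215.239.255.255) -> EDGE2
More-specific entries that do NOT match:
  215.168.118.0/26 (215.168.118.0 - 215.168.118.63) does not contain 215.232.118.33
  215.232.112.0/22 (215.232.112.0 - 215.232.115.255) does not contain 215.232.118.33
  215.233.0.0/17 (215.233.0.0 - 215.233.127.255) does not contain 215.232.118.33
  215.236.0.0/17 (215.236.0.0 - 215.236.127.255) does not contain 215.232.118.33
  215.236.0.0/16 (215.236.0.0 - 215.236.255.255) does not contain 215.232.118.33
  215.248.0.0/14 (215.248.0.0 - 215.251.255.255) does not contain 215.232.118.33
Longest matching prefix is /13 -> next hop EDGE2.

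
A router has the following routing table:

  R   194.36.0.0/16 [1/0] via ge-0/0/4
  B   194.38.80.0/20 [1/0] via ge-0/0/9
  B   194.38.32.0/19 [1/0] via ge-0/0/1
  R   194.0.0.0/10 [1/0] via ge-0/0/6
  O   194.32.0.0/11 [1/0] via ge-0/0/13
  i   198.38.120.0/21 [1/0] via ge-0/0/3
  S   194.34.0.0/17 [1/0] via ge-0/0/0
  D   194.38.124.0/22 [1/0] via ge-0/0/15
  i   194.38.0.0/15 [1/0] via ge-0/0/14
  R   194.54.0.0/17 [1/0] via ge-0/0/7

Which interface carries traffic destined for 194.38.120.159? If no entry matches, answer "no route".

Routes whose prefix contains 194.38.120.159:
  194.0.0.0/10 (194.0.0.0 - 194.63.255.255) -> ge-0/0/6
  194.32.0.0/11 (194.32.0.0 - 194.63.255.255) -> ge-0/0/13
  194.38.0.0/15 (194.38.0.0 - 194.39.255.255) -> ge-0/0/14
More-specific entries that do NOT match:
  194.38.124.0/22 (194.38.124.0 - 194.38.127.255) does not contain 194.38.120.159
  198.38.120.0/21 (198.38.120.0 - 198.38.127.255) does not contain 194.38.120.159
  194.38.80.0/20 (194.38.80.0 - 194.38.95.255) does not contain 194.38.120.159
  194.38.32.0/19 (194.38.32.0 - 194.38.63.255) does not contain 194.38.120.159
  194.34.0.0/17 (194.34.0.0 - 194.34.127.255) does not contain 194.38.120.159
  194.54.0.0/17 (194.54.0.0 - 194.54.127.255) does not contain 194.38.120.159
  194.36.0.0/16 (194.36.0.0 - 194.36.255.255) does not contain 194.38.120.159
Longest matching prefix is /15 -> interface ge-0/0/14.

ge-0/0/14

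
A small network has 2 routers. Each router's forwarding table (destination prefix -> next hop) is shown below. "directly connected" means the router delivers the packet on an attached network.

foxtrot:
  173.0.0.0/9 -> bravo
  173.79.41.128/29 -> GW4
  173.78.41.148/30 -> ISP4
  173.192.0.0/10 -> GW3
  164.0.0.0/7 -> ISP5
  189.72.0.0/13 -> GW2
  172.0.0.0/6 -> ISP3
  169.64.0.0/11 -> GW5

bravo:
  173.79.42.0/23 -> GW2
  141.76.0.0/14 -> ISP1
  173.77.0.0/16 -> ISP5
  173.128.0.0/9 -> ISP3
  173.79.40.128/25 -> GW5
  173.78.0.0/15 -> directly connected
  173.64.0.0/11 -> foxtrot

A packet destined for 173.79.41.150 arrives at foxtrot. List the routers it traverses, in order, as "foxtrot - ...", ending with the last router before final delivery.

At foxtrot: longest match for 173.79.41.150 is 173.0.0.0/9 -> bravo
At bravo: longest match for 173.79.41.150 is 173.78.0.0/15 -> directly connected

foxtrot - bravo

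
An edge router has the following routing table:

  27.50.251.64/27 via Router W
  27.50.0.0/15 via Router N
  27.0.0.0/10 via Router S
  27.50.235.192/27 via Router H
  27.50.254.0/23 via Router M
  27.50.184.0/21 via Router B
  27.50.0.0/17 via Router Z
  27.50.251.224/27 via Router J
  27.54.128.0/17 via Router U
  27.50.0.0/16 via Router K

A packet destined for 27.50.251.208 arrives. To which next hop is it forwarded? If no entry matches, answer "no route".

Router K

Routes whose prefix contains 27.50.251.208:
  27.0.0.0/10 (27.0.0.0 - 27.63.255.255) -> Router S
  27.50.0.0/15 (27.50.0.0 - 27.51.255.255) -> Router N
  27.50.0.0/16 (27.50.0.0 - 27.50.255.255) -> Router K
More-specific entries that do NOT match:
  27.50.251.64/27 (27.50.251.64 - 27.50.251.95) does not contain 27.50.251.208
  27.50.235.192/27 (27.50.235.192 - 27.50.235.223) does not contain 27.50.251.208
  27.50.251.224/27 (27.50.251.224 - 27.50.251.255) does not contain 27.50.251.208
  27.50.254.0/23 (27.50.254.0 - 27.50.255.255) does not contain 27.50.251.208
  27.50.184.0/21 (27.50.184.0 - 27.50.191.255) does not contain 27.50.251.208
  27.50.0.0/17 (27.50.0.0 - 27.50.127.255) does not contain 27.50.251.208
  27.54.128.0/17 (27.54.128.0 - 27.54.255.255) does not contain 27.50.251.208
Longest matching prefix is /16 -> next hop Router K.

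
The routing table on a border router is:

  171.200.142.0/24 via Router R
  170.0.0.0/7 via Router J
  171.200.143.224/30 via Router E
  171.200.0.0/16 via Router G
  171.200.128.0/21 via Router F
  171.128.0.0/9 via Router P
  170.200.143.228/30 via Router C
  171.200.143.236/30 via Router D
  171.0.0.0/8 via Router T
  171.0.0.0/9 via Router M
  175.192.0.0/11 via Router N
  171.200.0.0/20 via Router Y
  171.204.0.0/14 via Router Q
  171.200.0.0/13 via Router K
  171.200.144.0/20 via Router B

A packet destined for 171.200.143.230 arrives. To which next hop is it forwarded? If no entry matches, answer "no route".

Router G

Routes whose prefix contains 171.200.143.230:
  170.0.0.0/7 (170.0.0.0 - 171.255.255.255) -> Router J
  171.0.0.0/8 (171.0.0.0 - 171.255.255.255) -> Router T
  171.128.0.0/9 (171.128.0.0 - 171.255.255.255) -> Router P
  171.200.0.0/13 (171.200.0.0 - 171.207.255.255) -> Router K
  171.200.0.0/16 (171.200.0.0 - 171.200.255.255) -> Router G
More-specific entries that do NOT match:
  171.200.143.224/30 (171.200.143.224 - 171.200.143.227) does not contain 171.200.143.230
  170.200.143.228/30 (170.200.143.228 - 170.200.143.231) does not contain 171.200.143.230
  171.200.143.236/30 (171.200.143.236 - 171.200.143.239) does not contain 171.200.143.230
  171.200.142.0/24 (171.200.142.0 - 171.200.142.255) does not contain 171.200.143.230
  171.200.128.0/21 (171.200.128.0 - 171.200.135.255) does not contain 171.200.143.230
  171.200.0.0/20 (171.200.0.0 - 171.200.15.255) does not contain 171.200.143.230
  171.200.144.0/20 (171.200.144.0 - 171.200.159.255) does not contain 171.200.143.230
Longest matching prefix is /16 -> next hop Router G.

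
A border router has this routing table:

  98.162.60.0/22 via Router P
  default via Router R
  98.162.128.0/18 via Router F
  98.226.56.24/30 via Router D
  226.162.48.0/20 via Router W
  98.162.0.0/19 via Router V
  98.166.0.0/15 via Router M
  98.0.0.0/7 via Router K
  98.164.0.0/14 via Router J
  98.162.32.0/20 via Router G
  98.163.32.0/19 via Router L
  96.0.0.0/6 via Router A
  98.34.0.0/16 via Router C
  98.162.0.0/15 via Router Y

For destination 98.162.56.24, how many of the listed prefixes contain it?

Prefixes containing 98.162.56.24:
  0.0.0.0/0 (default, matches everything)
  96.0.0.0/6 (96.0.0.0 - 99.255.255.255)
  98.0.0.0/7 (98.0.0.0 - 99.255.255.255)
  98.162.0.0/15 (98.162.0.0 - 98.163.255.255)
Total matching entries: 4.

4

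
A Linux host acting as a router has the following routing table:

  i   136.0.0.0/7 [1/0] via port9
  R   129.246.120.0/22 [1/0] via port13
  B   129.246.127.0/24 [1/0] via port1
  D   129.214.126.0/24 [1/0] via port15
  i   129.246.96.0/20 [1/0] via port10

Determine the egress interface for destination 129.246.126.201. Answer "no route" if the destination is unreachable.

No entry's prefix contains 129.246.126.201; there is no default route.

no route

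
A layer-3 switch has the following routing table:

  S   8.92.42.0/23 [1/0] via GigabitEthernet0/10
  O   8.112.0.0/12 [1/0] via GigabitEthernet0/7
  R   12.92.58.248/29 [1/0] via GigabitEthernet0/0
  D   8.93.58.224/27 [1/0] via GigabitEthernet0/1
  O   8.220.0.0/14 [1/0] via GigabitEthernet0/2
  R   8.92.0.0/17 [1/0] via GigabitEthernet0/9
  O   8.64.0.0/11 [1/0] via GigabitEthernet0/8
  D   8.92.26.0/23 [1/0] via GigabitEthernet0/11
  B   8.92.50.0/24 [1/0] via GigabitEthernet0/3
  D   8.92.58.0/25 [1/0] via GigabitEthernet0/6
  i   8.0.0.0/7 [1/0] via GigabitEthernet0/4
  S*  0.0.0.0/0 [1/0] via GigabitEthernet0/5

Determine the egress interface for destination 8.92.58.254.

GigabitEthernet0/9

Routes whose prefix contains 8.92.58.254:
  0.0.0.0/0 (default, matches everything) -> GigabitEthernet0/5
  8.0.0.0/7 (8.0.0.0 - 9.255.255.255) -> GigabitEthernet0/4
  8.64.0.0/11 (8.64.0.0 - 8.95.255.255) -> GigabitEthernet0/8
  8.92.0.0/17 (8.92.0.0 - 8.92.127.255) -> GigabitEthernet0/9
More-specific entries that do NOT match:
  12.92.58.248/29 (12.92.58.248 - 12.92.58.255) does not contain 8.92.58.254
  8.93.58.224/27 (8.93.58.224 - 8.93.58.255) does not contain 8.92.58.254
  8.92.58.0/25 (8.92.58.0 - 8.92.58.127) does not contain 8.92.58.254
  8.92.50.0/24 (8.92.50.0 - 8.92.50.255) does not contain 8.92.58.254
  8.92.42.0/23 (8.92.42.0 - 8.92.43.255) does not contain 8.92.58.254
  8.92.26.0/23 (8.92.26.0 - 8.92.27.255) does not contain 8.92.58.254
Longest matching prefix is /17 -> interface GigabitEthernet0/9.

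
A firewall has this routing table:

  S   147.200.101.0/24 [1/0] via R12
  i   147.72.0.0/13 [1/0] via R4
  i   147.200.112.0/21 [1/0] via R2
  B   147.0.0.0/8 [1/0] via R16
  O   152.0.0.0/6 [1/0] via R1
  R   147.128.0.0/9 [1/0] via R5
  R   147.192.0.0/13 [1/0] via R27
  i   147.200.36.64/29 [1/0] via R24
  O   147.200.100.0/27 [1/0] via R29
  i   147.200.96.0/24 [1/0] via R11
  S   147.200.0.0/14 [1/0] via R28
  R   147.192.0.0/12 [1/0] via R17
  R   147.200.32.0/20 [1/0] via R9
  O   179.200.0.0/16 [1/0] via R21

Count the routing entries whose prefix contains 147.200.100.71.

Prefixes containing 147.200.100.71:
  147.0.0.0/8 (147.0.0.0 - 147.255.255.255)
  147.128.0.0/9 (147.128.0.0 - 147.255.255.255)
  147.192.0.0/12 (147.192.0.0 - 147.207.255.255)
  147.200.0.0/14 (147.200.0.0 - 147.203.255.255)
Total matching entries: 4.

4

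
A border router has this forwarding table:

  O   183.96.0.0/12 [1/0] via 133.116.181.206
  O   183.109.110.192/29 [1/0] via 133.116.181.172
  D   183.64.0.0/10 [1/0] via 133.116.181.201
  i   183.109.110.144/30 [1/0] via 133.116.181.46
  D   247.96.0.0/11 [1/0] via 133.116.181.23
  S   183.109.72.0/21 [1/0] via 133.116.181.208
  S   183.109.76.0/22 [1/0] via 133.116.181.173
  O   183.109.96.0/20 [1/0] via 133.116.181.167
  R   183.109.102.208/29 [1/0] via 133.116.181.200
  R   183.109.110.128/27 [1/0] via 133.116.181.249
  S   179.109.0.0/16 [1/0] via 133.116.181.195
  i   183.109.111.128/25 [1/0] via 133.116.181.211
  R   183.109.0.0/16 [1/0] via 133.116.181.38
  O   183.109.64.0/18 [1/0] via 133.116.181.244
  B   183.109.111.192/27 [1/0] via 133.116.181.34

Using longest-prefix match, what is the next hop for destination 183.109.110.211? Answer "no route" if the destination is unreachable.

133.116.181.167

Routes whose prefix contains 183.109.110.211:
  183.64.0.0/10 (183.64.0.0 - 183.127.255.255) -> 133.116.181.201
  183.96.0.0/12 (183.96.0.0 - 183.111.255.255) -> 133.116.181.206
  183.109.0.0/16 (183.109.0.0 - 183.109.255.255) -> 133.116.181.38
  183.109.64.0/18 (183.109.64.0 - 183.109.127.255) -> 133.116.181.244
  183.109.96.0/20 (183.109.96.0 - 183.109.111.255) -> 133.116.181.167
More-specific entries that do NOT match:
  183.109.110.144/30 (183.109.110.144 - 183.109.110.147) does not contain 183.109.110.211
  183.109.110.192/29 (183.109.110.192 - 183.109.110.199) does not contain 183.109.110.211
  183.109.102.208/29 (183.109.102.208 - 183.109.102.215) does not contain 183.109.110.211
  183.109.110.128/27 (183.109.110.128 - 183.109.110.159) does not contain 183.109.110.211
  183.109.111.192/27 (183.109.111.192 - 183.109.111.223) does not contain 183.109.110.211
  183.109.111.128/25 (183.109.111.128 - 183.109.111.255) does not contain 183.109.110.211
  183.109.76.0/22 (183.109.76.0 - 183.109.79.255) does not contain 183.109.110.211
  183.109.72.0/21 (183.109.72.0 - 183.109.79.255) does not contain 183.109.110.211
Longest matching prefix is /20 -> next hop 133.116.181.167.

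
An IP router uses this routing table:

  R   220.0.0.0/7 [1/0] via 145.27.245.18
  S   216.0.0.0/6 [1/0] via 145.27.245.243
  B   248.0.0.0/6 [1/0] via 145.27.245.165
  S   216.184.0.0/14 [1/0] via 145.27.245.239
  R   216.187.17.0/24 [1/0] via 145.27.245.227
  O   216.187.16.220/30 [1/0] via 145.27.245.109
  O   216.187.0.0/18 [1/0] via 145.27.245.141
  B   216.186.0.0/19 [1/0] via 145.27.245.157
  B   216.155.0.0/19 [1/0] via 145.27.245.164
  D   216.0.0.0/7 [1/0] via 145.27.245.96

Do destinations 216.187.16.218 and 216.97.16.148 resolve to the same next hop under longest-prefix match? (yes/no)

216.187.16.218: longest match 216.187.0.0/18 -> 145.27.245.141
216.97.16.148: longest match 216.0.0.0/7 -> 145.27.245.96

no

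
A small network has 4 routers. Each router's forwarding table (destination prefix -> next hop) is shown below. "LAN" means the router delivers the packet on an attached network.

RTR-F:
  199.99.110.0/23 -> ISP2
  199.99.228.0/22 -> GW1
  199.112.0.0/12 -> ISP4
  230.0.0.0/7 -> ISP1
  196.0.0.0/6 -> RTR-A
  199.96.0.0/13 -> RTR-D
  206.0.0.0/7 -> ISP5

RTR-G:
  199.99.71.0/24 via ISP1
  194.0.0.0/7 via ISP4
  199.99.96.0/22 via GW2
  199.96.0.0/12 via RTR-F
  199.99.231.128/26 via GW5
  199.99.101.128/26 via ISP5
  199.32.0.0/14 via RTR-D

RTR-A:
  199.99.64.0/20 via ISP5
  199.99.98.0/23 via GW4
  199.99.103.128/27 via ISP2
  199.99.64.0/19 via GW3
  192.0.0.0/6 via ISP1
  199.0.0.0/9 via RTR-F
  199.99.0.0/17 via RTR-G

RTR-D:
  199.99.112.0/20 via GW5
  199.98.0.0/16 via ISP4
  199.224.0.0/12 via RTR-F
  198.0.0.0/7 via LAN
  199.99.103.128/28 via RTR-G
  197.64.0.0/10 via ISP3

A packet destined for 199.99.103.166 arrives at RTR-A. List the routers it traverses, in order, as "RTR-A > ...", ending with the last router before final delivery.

At RTR-A: longest match for 199.99.103.166 is 199.99.0.0/17 -> RTR-G
At RTR-G: longest match for 199.99.103.166 is 199.96.0.0/12 -> RTR-F
At RTR-F: longest match for 199.99.103.166 is 199.96.0.0/13 -> RTR-D
At RTR-D: longest match for 199.99.103.166 is 198.0.0.0/7 -> LAN

RTR-A > RTR-G > RTR-F > RTR-D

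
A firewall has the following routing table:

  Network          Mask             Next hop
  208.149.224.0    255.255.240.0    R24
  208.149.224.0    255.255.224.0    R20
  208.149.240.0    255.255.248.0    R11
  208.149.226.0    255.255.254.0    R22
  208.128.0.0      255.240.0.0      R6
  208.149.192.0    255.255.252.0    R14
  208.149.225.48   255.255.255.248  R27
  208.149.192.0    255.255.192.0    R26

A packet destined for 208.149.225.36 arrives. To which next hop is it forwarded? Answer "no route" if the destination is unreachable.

R24

Routes whose prefix contains 208.149.225.36:
  208.149.192.0/18 (208.149.192.0 - 208.149.255.255) -> R26
  208.149.224.0/19 (208.149.224.0 - 208.149.255.255) -> R20
  208.149.224.0/20 (208.149.224.0 - 208.149.239.255) -> R24
More-specific entries that do NOT match:
  208.149.225.48/29 (208.149.225.48 - 208.149.225.55) does not contain 208.149.225.36
  208.149.226.0/23 (208.149.226.0 - 208.149.227.255) does not contain 208.149.225.36
  208.149.192.0/22 (208.149.192.0 - 208.149.195.255) does not contain 208.149.225.36
  208.149.240.0/21 (208.149.240.0 - 208.149.247.255) does not contain 208.149.225.36
Longest matching prefix is /20 -> next hop R24.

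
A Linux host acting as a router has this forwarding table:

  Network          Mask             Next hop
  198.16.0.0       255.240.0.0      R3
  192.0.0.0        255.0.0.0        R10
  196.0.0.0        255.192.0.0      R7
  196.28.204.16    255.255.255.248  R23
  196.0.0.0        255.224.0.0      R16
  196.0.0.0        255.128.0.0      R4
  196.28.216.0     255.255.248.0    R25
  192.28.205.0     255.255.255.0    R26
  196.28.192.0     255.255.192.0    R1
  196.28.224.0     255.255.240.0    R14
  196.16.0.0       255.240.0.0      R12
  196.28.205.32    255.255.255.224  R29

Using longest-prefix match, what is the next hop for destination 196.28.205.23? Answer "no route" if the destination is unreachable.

R1

Routes whose prefix contains 196.28.205.23:
  196.0.0.0/9 (196.0.0.0 - 196.127.255.255) -> R4
  196.0.0.0/10 (196.0.0.0 - 196.63.255.255) -> R7
  196.0.0.0/11 (196.0.0.0 - 196.31.255.255) -> R16
  196.16.0.0/12 (196.16.0.0 - 196.31.255.255) -> R12
  196.28.192.0/18 (196.28.192.0 - 196.28.255.255) -> R1
More-specific entries that do NOT match:
  196.28.204.16/29 (196.28.204.16 - 196.28.204.23) does not contain 196.28.205.23
  196.28.205.32/27 (196.28.205.32 - 196.28.205.63) does not contain 196.28.205.23
  192.28.205.0/24 (192.28.205.0 - 192.28.205.255) does not contain 196.28.205.23
  196.28.216.0/21 (196.28.216.0 - 196.28.223.255) does not contain 196.28.205.23
  196.28.224.0/20 (196.28.224.0 - 196.28.239.255) does not contain 196.28.205.23
Longest matching prefix is /18 -> next hop R1.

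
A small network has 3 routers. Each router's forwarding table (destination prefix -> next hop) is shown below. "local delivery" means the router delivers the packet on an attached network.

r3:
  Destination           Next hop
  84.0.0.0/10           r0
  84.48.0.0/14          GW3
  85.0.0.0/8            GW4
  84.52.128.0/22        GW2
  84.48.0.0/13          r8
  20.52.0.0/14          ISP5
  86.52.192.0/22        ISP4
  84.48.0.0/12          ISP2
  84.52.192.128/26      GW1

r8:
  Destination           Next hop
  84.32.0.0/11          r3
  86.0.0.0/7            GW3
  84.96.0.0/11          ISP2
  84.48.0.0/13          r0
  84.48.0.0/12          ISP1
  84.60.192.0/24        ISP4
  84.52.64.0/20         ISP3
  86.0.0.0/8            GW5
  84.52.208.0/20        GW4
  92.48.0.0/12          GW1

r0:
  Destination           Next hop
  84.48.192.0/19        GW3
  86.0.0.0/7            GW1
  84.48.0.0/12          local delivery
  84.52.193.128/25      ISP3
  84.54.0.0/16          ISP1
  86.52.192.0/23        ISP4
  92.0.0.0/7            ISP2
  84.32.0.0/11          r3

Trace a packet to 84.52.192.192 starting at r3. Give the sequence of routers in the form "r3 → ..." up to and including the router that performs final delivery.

At r3: longest match for 84.52.192.192 is 84.48.0.0/13 -> r8
At r8: longest match for 84.52.192.192 is 84.48.0.0/13 -> r0
At r0: longest match for 84.52.192.192 is 84.48.0.0/12 -> local delivery

r3 → r8 → r0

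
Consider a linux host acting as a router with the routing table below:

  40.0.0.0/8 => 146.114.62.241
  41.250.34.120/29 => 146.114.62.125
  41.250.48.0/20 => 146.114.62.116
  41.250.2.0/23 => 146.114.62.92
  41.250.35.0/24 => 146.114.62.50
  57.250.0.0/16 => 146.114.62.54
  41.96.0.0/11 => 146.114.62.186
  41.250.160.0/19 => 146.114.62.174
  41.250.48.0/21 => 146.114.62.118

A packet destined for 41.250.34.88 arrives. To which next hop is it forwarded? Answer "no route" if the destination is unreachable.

No entry's prefix contains 41.250.34.88; there is no default route.

no route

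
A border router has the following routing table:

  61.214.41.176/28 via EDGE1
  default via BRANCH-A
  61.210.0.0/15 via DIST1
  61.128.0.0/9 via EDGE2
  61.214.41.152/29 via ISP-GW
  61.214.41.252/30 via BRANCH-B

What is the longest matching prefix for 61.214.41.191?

Entries matching 61.214.41.191:
  0.0.0.0/0 (default, matches everything)
  61.128.0.0/9 (61.128.0.0 - 61.255.255.255)
  61.214.41.176/28 (61.214.41.176 - 61.214.41.191)
Most specific is 61.214.41.176/28.

61.214.41.176/28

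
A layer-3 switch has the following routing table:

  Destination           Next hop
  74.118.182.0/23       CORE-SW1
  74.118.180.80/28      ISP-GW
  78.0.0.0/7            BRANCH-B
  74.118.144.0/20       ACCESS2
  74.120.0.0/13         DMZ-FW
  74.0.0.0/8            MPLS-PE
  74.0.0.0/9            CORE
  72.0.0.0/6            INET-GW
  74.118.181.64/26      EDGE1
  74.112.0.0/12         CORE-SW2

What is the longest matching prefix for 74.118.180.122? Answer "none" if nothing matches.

Entries matching 74.118.180.122:
  72.0.0.0/6 (72.0.0.0 - 75.255.255.255)
  74.0.0.0/8 (74.0.0.0 - 74.255.255.255)
  74.0.0.0/9 (74.0.0.0 - 74.127.255.255)
  74.112.0.0/12 (74.112.0.0 - 74.127.255.255)
Most specific is 74.112.0.0/12.

74.112.0.0/12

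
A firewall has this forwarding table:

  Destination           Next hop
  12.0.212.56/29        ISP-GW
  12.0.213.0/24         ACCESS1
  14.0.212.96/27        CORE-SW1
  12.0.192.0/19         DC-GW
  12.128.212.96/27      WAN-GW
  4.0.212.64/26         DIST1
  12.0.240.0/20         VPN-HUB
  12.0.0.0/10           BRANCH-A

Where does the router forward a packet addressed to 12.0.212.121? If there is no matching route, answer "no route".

DC-GW

Routes whose prefix contains 12.0.212.121:
  12.0.0.0/10 (12.0.0.0 - 12.63.255.255) -> BRANCH-A
  12.0.192.0/19 (12.0.192.0 - 12.0.223.255) -> DC-GW
More-specific entries that do NOT match:
  12.0.212.56/29 (12.0.212.56 - 12.0.212.63) does not contain 12.0.212.121
  14.0.212.96/27 (14.0.212.96 - 14.0.212.127) does not contain 12.0.212.121
  12.128.212.96/27 (12.128.212.96 - 12.128.212.127) does not contain 12.0.212.121
  4.0.212.64/26 (4.0.212.64 - 4.0.212.127) does not contain 12.0.212.121
  12.0.213.0/24 (12.0.213.0 - 12.0.213.255) does not contain 12.0.212.121
  12.0.240.0/20 (12.0.240.0 - 12.0.255.255) does not contain 12.0.212.121
Longest matching prefix is /19 -> next hop DC-GW.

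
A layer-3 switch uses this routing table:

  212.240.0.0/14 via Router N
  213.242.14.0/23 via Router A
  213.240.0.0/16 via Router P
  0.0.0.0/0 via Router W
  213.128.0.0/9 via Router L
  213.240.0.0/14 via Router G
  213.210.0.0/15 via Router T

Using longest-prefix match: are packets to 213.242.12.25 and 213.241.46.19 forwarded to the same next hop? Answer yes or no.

213.242.12.25: longest match 213.240.0.0/14 -> Router G
213.241.46.19: longest match 213.240.0.0/14 -> Router G

yes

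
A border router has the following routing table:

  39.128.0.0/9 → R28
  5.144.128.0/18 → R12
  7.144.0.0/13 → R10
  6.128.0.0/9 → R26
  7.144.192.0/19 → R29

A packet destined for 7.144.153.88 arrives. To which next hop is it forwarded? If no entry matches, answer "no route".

Routes whose prefix contains 7.144.153.88:
  7.144.0.0/13 (7.144.0.0 - 7.151.255.255) -> R10
More-specific entries that do NOT match:
  7.144.192.0/19 (7.144.192.0 - 7.144.223.255) does not contain 7.144.153.88
  5.144.128.0/18 (5.144.128.0 - 5.144.191.255) does not contain 7.144.153.88
Longest matching prefix is /13 -> next hop R10.

R10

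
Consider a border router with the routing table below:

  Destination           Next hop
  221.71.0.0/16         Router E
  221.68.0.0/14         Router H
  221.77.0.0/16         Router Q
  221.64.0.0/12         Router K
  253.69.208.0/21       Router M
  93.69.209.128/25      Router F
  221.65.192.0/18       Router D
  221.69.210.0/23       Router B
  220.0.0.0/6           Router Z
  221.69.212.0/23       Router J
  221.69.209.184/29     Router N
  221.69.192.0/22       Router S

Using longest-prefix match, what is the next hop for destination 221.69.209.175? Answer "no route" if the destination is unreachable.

Router H

Routes whose prefix contains 221.69.209.175:
  220.0.0.0/6 (220.0.0.0 - 223.255.255.255) -> Router Z
  221.64.0.0/12 (221.64.0.0 - 221.79.255.255) -> Router K
  221.68.0.0/14 (221.68.0.0 - 221.71.255.255) -> Router H
More-specific entries that do NOT match:
  221.69.209.184/29 (221.69.209.184 - 221.69.209.191) does not contain 221.69.209.175
  93.69.209.128/25 (93.69.209.128 - 93.69.209.255) does not contain 221.69.209.175
  221.69.210.0/23 (221.69.210.0 - 221.69.211.255) does not contain 221.69.209.175
  221.69.212.0/23 (221.69.212.0 - 221.69.213.255) does not contain 221.69.209.175
  221.69.192.0/22 (221.69.192.0 - 221.69.195.255) does not contain 221.69.209.175
  253.69.208.0/21 (253.69.208.0 - 253.69.215.255) does not contain 221.69.209.175
  221.65.192.0/18 (221.65.192.0 - 221.65.255.255) does not contain 221.69.209.175
  221.71.0.0/16 (221.71.0.0 - 221.71.255.255) does not contain 221.69.209.175
  221.77.0.0/16 (221.77.0.0 - 221.77.255.255) does not contain 221.69.209.175
Longest matching prefix is /14 -> next hop Router H.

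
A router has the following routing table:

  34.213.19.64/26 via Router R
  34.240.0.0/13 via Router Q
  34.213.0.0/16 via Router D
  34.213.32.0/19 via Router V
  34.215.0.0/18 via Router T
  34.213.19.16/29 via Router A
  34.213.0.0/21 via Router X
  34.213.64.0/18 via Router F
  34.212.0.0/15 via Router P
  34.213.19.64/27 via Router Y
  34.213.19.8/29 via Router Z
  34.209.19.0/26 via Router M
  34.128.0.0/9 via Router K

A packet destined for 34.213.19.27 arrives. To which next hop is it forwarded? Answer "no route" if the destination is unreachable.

Routes whose prefix contains 34.213.19.27:
  34.128.0.0/9 (34.128.0.0 - 34.255.255.255) -> Router K
  34.212.0.0/15 (34.212.0.0 - 34.213.255.255) -> Router P
  34.213.0.0/16 (34.213.0.0 - 34.213.255.255) -> Router D
More-specific entries that do NOT match:
  34.213.19.16/29 (34.213.19.16 - 34.213.19.23) does not contain 34.213.19.27
  34.213.19.8/29 (34.213.19.8 - 34.213.19.15) does not contain 34.213.19.27
  34.213.19.64/27 (34.213.19.64 - 34.213.19.95) does not contain 34.213.19.27
  34.213.19.64/26 (34.213.19.64 - 34.213.19.127) does not contain 34.213.19.27
  34.209.19.0/26 (34.209.19.0 - 34.209.19.63) does not contain 34.213.19.27
  34.213.0.0/21 (34.213.0.0 - 34.213.7.255) does not contain 34.213.19.27
  34.213.32.0/19 (34.213.32.0 - 34.213.63.255) does not contain 34.213.19.27
  34.215.0.0/18 (34.215.0.0 - 34.215.63.255) does not contain 34.213.19.27
  34.213.64.0/18 (34.213.64.0 - 34.213.127.255) does not contain 34.213.19.27
Longest matching prefix is /16 -> next hop Router D.

Router D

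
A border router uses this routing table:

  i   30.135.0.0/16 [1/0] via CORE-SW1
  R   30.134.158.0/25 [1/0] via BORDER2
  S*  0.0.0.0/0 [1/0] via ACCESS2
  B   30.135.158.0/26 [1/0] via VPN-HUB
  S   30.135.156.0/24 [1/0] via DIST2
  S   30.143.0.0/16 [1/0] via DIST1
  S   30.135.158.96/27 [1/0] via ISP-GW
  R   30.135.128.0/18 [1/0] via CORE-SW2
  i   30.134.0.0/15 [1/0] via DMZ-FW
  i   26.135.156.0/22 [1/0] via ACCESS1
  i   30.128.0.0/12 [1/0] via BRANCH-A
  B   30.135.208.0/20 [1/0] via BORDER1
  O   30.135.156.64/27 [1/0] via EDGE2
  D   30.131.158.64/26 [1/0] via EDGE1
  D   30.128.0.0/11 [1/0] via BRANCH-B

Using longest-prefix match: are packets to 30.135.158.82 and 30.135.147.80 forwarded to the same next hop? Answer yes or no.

30.135.158.82: longest match 30.135.128.0/18 -> CORE-SW2
30.135.147.80: longest match 30.135.128.0/18 -> CORE-SW2

yes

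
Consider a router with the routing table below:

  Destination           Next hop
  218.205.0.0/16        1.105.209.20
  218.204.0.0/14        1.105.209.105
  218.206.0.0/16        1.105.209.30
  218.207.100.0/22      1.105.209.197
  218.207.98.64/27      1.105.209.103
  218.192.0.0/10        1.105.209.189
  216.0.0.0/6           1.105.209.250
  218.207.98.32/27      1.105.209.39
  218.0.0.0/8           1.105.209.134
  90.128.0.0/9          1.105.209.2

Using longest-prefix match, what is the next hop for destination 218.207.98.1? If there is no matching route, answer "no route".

Routes whose prefix contains 218.207.98.1:
  216.0.0.0/6 (216.0.0.0 - 219.255.255.255) -> 1.105.209.250
  218.0.0.0/8 (218.0.0.0 - 218.255.255.255) -> 1.105.209.134
  218.192.0.0/10 (218.192.0.0 - 218.255.255.255) -> 1.105.209.189
  218.204.0.0/14 (218.204.0.0 - 218.207.255.255) -> 1.105.209.105
More-specific entries that do NOT match:
  218.207.98.64/27 (218.207.98.64 - 218.207.98.95) does not contain 218.207.98.1
  218.207.98.32/27 (218.207.98.32 - 218.207.98.63) does not contain 218.207.98.1
  218.207.100.0/22 (218.207.100.0 - 218.207.103.255) does not contain 218.207.98.1
  218.205.0.0/16 (218.205.0.0 - 218.205.255.255) does not contain 218.207.98.1
  218.206.0.0/16 (218.206.0.0 - 218.206.255.255) does not contain 218.207.98.1
Longest matching prefix is /14 -> next hop 1.105.209.105.

1.105.209.105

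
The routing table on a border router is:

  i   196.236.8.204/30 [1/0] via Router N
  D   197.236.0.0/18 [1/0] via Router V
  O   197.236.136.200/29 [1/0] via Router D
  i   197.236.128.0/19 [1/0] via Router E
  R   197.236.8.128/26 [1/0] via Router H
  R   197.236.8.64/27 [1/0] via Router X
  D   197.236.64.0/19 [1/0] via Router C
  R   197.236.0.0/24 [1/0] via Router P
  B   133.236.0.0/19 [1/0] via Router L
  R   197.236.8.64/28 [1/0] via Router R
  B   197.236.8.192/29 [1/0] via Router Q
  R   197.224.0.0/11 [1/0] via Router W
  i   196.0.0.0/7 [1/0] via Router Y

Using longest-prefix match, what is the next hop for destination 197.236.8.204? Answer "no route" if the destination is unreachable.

Routes whose prefix contains 197.236.8.204:
  196.0.0.0/7 (196.0.0.0 - 197.255.255.255) -> Router Y
  197.224.0.0/11 (197.224.0.0 - 197.255.255.255) -> Router W
  197.236.0.0/18 (197.236.0.0 - 197.236.63.255) -> Router V
More-specific entries that do NOT match:
  196.236.8.204/30 (196.236.8.204 - 196.236.8.207) does not contain 197.236.8.204
  197.236.136.200/29 (197.236.136.200 - 197.236.136.207) does not contain 197.236.8.204
  197.236.8.192/29 (197.236.8.192 - 197.236.8.199) does not contain 197.236.8.204
  197.236.8.64/28 (197.236.8.64 - 197.236.8.79) does not contain 197.236.8.204
  197.236.8.64/27 (197.236.8.64 - 197.236.8.95) does not contain 197.236.8.204
  197.236.8.128/26 (197.236.8.128 - 197.236.8.191) does not contain 197.236.8.204
  197.236.0.0/24 (197.236.0.0 - 197.236.0.255) does not contain 197.236.8.204
  197.236.128.0/19 (197.236.128.0 - 197.236.159.255) does not contain 197.236.8.204
  197.236.64.0/19 (197.236.64.0 - 197.236.95.255) does not contain 197.236.8.204
  133.236.0.0/19 (133.236.0.0 - 133.236.31.255) does not contain 197.236.8.204
Longest matching prefix is /18 -> next hop Router V.

Router V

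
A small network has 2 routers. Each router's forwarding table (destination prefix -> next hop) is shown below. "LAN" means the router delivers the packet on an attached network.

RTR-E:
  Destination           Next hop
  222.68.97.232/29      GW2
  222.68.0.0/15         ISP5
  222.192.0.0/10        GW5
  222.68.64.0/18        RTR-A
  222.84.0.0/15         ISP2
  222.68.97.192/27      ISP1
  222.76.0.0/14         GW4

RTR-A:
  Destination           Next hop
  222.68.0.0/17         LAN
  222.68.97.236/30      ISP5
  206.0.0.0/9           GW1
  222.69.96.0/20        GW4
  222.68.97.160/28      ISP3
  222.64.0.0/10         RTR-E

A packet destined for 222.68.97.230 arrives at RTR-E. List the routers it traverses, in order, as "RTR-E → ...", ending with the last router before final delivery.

RTR-E → RTR-A

At RTR-E: longest match for 222.68.97.230 is 222.68.64.0/18 -> RTR-A
At RTR-A: longest match for 222.68.97.230 is 222.68.0.0/17 -> LAN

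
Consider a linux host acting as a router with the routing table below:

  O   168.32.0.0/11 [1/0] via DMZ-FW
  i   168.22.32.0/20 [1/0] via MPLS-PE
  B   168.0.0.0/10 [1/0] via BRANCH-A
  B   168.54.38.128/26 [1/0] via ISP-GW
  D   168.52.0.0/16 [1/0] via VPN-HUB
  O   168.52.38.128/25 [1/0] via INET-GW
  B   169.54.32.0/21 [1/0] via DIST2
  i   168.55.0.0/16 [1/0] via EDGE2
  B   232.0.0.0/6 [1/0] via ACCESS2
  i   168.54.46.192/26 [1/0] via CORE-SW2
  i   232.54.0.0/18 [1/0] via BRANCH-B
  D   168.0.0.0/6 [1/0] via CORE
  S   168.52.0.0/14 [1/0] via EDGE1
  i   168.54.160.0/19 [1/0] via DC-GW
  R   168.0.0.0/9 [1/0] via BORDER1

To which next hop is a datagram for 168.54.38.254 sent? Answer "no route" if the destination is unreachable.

Routes whose prefix contains 168.54.38.254:
  168.0.0.0/6 (168.0.0.0 - 171.255.255.255) -> CORE
  168.0.0.0/9 (168.0.0.0 - 168.127.255.255) -> BORDER1
  168.0.0.0/10 (168.0.0.0 - 168.63.255.255) -> BRANCH-A
  168.32.0.0/11 (168.32.0.0 - 168.63.255.255) -> DMZ-FW
  168.52.0.0/14 (168.52.0.0 - 168.55.255.255) -> EDGE1
More-specific entries that do NOT match:
  168.54.38.128/26 (168.54.38.128 - 168.54.38.191) does not contain 168.54.38.254
  168.54.46.192/26 (168.54.46.192 - 168.54.46.255) does not contain 168.54.38.254
  168.52.38.128/25 (168.52.38.128 - 168.52.38.255) does not contain 168.54.38.254
  169.54.32.0/21 (169.54.32.0 - 169.54.39.255) does not contain 168.54.38.254
  168.22.32.0/20 (168.22.32.0 - 168.22.47.255) does not contain 168.54.38.254
  168.54.160.0/19 (168.54.160.0 - 168.54.191.255) does not contain 168.54.38.254
  232.54.0.0/18 (232.54.0.0 - 232.54.63.255) does not contain 168.54.38.254
  168.52.0.0/16 (168.52.0.0 - 168.52.255.255) does not contain 168.54.38.254
  168.55.0.0/16 (168.55.0.0 - 168.55.255.255) does not contain 168.54.38.254
Longest matching prefix is /14 -> next hop EDGE1.

EDGE1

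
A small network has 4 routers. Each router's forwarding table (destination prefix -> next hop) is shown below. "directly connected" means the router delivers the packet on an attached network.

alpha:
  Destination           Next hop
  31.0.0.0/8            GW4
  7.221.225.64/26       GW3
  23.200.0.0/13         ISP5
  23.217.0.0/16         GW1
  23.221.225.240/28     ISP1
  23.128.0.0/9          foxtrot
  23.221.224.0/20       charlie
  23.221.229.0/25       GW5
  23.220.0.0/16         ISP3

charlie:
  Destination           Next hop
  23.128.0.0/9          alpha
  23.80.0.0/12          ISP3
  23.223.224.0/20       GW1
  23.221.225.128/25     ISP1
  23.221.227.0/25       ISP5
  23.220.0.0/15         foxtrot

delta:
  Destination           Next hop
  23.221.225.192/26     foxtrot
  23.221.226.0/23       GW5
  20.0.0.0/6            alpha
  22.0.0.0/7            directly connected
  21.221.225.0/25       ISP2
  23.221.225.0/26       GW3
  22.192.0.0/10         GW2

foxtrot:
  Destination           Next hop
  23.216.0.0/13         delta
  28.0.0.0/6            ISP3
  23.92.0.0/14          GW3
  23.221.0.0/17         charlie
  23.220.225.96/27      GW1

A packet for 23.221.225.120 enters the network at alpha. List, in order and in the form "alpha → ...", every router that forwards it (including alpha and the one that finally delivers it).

alpha → charlie → foxtrot → delta

At alpha: longest match for 23.221.225.120 is 23.221.224.0/20 -> charlie
At charlie: longest match for 23.221.225.120 is 23.220.0.0/15 -> foxtrot
At foxtrot: longest match for 23.221.225.120 is 23.216.0.0/13 -> delta
At delta: longest match for 23.221.225.120 is 22.0.0.0/7 -> directly connected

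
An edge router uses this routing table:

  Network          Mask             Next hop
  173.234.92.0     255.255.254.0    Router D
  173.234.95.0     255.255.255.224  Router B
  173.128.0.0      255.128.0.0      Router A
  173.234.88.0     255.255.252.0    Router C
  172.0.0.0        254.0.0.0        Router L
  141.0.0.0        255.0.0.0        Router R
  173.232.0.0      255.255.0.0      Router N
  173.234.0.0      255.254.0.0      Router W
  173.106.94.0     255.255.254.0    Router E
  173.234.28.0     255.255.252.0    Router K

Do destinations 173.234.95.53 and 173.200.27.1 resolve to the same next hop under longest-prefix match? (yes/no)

173.234.95.53: longest match 173.234.0.0/15 -> Router W
173.200.27.1: longest match 173.128.0.0/9 -> Router A

no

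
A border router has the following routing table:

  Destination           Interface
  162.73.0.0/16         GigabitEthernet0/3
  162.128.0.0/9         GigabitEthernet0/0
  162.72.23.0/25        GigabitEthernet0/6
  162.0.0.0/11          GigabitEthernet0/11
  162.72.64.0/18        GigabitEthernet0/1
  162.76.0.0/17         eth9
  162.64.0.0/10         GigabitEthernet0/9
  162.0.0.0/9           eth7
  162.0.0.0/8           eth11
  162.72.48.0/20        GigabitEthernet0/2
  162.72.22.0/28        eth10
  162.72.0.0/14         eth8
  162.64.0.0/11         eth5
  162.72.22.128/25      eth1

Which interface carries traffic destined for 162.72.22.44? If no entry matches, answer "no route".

Routes whose prefix contains 162.72.22.44:
  162.0.0.0/8 (162.0.0.0 - 162.255.255.255) -> eth11
  162.0.0.0/9 (162.0.0.0 - 162.127.255.255) -> eth7
  162.64.0.0/10 (162.64.0.0 - 162.127.255.255) -> GigabitEthernet0/9
  162.64.0.0/11 (162.64.0.0 - 162.95.255.255) -> eth5
  162.72.0.0/14 (162.72.0.0 - 162.75.255.255) -> eth8
More-specific entries that do NOT match:
  162.72.22.0/28 (162.72.22.0 - 162.72.22.15) does not contain 162.72.22.44
  162.72.23.0/25 (162.72.23.0 - 162.72.23.127) does not contain 162.72.22.44
  162.72.22.128/25 (162.72.22.128 - 162.72.22.255) does not contain 162.72.22.44
  162.72.48.0/20 (162.72.48.0 - 162.72.63.255) does not contain 162.72.22.44
  162.72.64.0/18 (162.72.64.0 - 162.72.127.255) does not contain 162.72.22.44
  162.76.0.0/17 (162.76.0.0 - 162.76.127.255) does not contain 162.72.22.44
  162.73.0.0/16 (162.73.0.0 - 162.73.255.255) does not contain 162.72.22.44
Longest matching prefix is /14 -> interface eth8.

eth8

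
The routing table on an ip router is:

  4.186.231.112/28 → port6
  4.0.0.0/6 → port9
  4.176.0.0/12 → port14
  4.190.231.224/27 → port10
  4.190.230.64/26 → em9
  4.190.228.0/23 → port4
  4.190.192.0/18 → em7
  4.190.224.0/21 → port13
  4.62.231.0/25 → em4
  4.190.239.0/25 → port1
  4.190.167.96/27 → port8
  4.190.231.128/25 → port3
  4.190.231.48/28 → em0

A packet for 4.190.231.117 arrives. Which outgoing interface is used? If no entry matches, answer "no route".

Routes whose prefix contains 4.190.231.117:
  4.0.0.0/6 (4.0.0.0 - 7.255.255.255) -> port9
  4.176.0.0/12 (4.176.0.0 - 4.191.255.255) -> port14
  4.190.192.0/18 (4.190.192.0 - 4.190.255.255) -> em7
  4.190.224.0/21 (4.190.224.0 - 4.190.231.255) -> port13
More-specific entries that do NOT match:
  4.186.231.112/28 (4.186.231.112 - 4.186.231.127) does not contain 4.190.231.117
  4.190.231.48/28 (4.190.231.48 - 4.190.231.63) does not contain 4.190.231.117
  4.190.231.224/27 (4.190.231.224 - 4.190.231.255) does not contain 4.190.231.117
  4.190.167.96/27 (4.190.167.96 - 4.190.167.127) does not contain 4.190.231.117
  4.190.230.64/26 (4.190.230.64 - 4.190.230.127) does not contain 4.190.231.117
  4.62.231.0/25 (4.62.231.0 - 4.62.231.127) does not contain 4.190.231.117
  4.190.239.0/25 (4.190.239.0 - 4.190.239.127) does not contain 4.190.231.117
  4.190.231.128/25 (4.190.231.128 - 4.190.231.255) does not contain 4.190.231.117
  4.190.228.0/23 (4.190.228.0 - 4.190.229.255) does not contain 4.190.231.117
Longest matching prefix is /21 -> interface port13.

port13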